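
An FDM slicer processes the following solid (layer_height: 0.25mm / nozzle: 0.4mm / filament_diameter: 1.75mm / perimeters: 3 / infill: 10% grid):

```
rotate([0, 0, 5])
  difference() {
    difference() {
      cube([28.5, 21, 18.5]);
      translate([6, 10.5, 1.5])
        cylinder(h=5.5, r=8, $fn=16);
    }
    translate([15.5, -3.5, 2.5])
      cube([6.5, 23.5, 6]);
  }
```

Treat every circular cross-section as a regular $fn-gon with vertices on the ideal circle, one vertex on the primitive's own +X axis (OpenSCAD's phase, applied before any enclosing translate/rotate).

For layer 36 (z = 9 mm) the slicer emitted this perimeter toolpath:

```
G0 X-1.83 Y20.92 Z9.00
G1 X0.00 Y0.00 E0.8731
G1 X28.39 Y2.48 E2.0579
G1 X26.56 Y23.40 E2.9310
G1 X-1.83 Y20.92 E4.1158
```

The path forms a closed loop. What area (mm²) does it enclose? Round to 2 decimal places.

Apply the shoelace formula to the sequence of (X, Y) vertices; enclosed area = 598.46 mm².

598.46 mm²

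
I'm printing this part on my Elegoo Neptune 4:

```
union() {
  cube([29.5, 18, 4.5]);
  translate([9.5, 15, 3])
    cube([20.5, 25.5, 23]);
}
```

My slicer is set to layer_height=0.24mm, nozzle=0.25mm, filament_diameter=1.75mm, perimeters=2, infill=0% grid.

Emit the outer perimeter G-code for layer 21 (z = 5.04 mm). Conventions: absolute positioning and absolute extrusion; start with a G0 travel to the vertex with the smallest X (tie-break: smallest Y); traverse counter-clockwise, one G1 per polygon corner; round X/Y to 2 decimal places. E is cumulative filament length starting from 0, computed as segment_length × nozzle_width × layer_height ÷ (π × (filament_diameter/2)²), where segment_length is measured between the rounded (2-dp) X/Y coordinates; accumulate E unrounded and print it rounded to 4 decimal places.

G0 X9.50 Y15.00 Z5.04
G1 X30.00 Y15.00 E0.5114
G1 X30.00 Y40.50 E1.1475
G1 X9.50 Y40.50 E1.6588
G1 X9.50 Y15.00 E2.2949

At z = 5.04 mm: the cube is absent (z outside [0, 4.5]); the cube at (9.5, 15) (footprint 20.5×25.5) is included at this height; Taking the union: only the 20.5×25.5 cube at (9.5, 15) is present, so the union is just that shape — 1 connected region. The outline is a single polygon with 4 vertices. Extrusion per mm of travel: 0.25 × 0.24 / (π × 0.875²) = 0.024945. Accumulating E over each segment gives final E = 2.2949.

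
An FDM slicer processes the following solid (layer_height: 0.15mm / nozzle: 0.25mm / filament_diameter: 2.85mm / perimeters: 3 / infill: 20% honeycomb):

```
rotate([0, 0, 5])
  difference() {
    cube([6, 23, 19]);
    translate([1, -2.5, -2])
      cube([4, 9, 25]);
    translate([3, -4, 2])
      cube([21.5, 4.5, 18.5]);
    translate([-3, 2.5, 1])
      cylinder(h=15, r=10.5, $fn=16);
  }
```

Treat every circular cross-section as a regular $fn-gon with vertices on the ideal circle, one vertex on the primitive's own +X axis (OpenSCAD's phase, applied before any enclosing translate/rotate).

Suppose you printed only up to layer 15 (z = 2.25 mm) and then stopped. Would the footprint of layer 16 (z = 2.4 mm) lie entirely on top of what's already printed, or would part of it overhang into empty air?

Compare the two slices. At z = 2.25: the 6×23 cube contributes its full rectangle (area 138.00 mm²); the cube at (1, -2.5) is present — its section is the full 4×9 rectangle (area 36.00 mm²); the cube at (3, -4) is present — its section is the full 21.5×4.5 rectangle (area 96.75 mm²); the r=10.5 cylinder at (-3, 2.5) contributes a regular 16-gon of circumradius 10.5 (area = (16/2)·10.500²·sin(360°/16) = 337.53 mm²); Subtracting the remaining from the first: starting from the 6×23 cube (138.00 mm²), the 4×9 cube at (1, -2.5) partially overlaps it — only the 26.00 mm² overlap (of its 36.00 mm²) is removed, clipping the outline; the 21.5×4.5 cube at (3, -4) partially overlaps it — only the 0.50 mm² overlap (of its 96.75 mm²) is removed, clipping the outline; the r=10.5 cylinder at (-3, 2.5) partially overlaps it — only the 37.49 mm² overlap (of its 337.53 mm²) is removed, clipping the outline — area = 74.01 mm²; (rotated 5° about Z; rotation is an isometry so areas/perimeters/island counts are preserved). At z = 2.4: the cube is present — its section is the full 6×23 rectangle (area 138.00 mm²); the 4×9 cube at (1, -2.5) contributes its full rectangle (area 36.00 mm²); the cube at (3, -4) is present — its section is the full 21.5×4.5 rectangle (area 96.75 mm²); the r=10.5 cylinder at (-3, 2.5) gives a regular 16-gon of circumradius 10.5 (constant along its height) (area = (16/2)·10.500²·sin(360°/16) = 337.53 mm²); Taking the first minus the rest: starting from the 6×23 cube (138.00 mm²), the 4×9 cube at (1, -2.5) partially overlaps it — only the 26.00 mm² overlap (of its 36.00 mm²) is removed, clipping the outline; the 21.5×4.5 cube at (3, -4) partially overlaps it — only the 0.50 mm² overlap (of its 96.75 mm²) is removed, clipping the outline; the r=10.5 cylinder at (-3, 2.5) partially overlaps it — only the 37.49 mm² overlap (of its 337.53 mm²) is removed, clipping the outline — area = 74.01 mm²; (whole slice rotated 5° about Z — lengths, areas and connectivity unchanged). Checking containment: the cross-section at z = 2.4 is a subset of the cross-section at z = 2.25.

entirely on top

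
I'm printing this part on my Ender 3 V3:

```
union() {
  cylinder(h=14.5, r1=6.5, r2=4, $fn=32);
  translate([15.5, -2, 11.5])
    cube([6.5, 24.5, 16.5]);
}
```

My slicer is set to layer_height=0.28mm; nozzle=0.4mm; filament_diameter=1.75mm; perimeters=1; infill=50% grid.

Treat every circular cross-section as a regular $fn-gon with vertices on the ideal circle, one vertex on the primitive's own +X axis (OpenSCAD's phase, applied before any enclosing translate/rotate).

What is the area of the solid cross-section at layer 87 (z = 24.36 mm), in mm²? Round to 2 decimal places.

At z = 24.36 mm: the cone does not reach this height (z outside [0, 14.5]); the 6.5×24.5 cube at (15.5, -2) contributes its full rectangle (area 159.25 mm²); Combining (union): only the 6.5×24.5 cube at (15.5, -2) is present, so the union is just that shape — area = 159.25 mm². Overall, the cross-section is a single solid region. Net area = 159.25 mm².

159.25 mm²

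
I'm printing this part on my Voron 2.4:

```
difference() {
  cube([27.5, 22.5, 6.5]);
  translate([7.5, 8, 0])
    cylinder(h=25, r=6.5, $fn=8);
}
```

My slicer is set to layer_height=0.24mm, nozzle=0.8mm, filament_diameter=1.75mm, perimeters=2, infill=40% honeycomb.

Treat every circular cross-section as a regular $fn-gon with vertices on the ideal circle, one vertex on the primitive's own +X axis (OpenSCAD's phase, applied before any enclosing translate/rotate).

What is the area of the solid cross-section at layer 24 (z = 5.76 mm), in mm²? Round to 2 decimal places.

499.25 mm²

At z = 5.76 mm: the cube is present — its section is the full 27.5×22.5 rectangle (area 618.75 mm²); the r=6.5 cylinder at (7.5, 8) gives a regular 8-gon of circumradius 6.5 (constant along its height) (area = (8/2)·6.500²·sin(360°/8) = 119.50 mm²); Taking the first minus the rest: starting from the 27.5×22.5 cube (618.75 mm²), the r=6.5 cylinder at (7.5, 8) lies wholly inside it (removes its full 119.50 mm² and its 39.80 mm outline becomes a hole wall) — area = 499.25 mm². Overall, the cross-section is one region with 1 hole. Net area = 499.25 mm².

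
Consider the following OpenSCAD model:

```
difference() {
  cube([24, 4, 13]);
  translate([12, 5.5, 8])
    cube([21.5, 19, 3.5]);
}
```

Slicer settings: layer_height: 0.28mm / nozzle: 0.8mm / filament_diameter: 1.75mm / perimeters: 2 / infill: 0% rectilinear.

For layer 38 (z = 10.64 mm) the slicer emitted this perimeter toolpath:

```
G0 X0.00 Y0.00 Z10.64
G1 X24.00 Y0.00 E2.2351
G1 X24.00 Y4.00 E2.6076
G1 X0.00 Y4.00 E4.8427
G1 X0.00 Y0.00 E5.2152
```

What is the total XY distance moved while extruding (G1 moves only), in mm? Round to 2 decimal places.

Sum the Euclidean lengths of each G1 segment: total = 56.00 mm.

56.00 mm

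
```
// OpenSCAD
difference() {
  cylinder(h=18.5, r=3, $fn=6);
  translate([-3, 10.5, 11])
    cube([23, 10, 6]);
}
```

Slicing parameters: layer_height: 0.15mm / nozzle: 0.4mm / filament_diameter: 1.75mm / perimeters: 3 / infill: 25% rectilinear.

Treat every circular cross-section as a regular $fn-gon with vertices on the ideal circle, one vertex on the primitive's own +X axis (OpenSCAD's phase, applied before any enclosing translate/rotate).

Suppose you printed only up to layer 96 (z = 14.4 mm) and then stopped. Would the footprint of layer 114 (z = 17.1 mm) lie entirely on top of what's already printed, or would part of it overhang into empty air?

entirely on top

Compare the two slices. At z = 14.4: the r=3 cylinder contributes a regular 6-gon of circumradius 3 (area = (6/2)·3.000²·sin(360°/6) = 23.38 mm²); the cube at (-3, 10.5) (footprint 23×10) is included at this height (area 230.00 mm²); After the difference (first − rest): starting from the r=3 cylinder (23.38 mm²), the 23×10 cube at (-3, 10.5) misses the remaining region (no effect) — area = 23.38 mm². At z = 17.1: the r=3 cylinder contributes a regular 6-gon of circumradius 3 (area = (6/2)·3.000²·sin(360°/6) = 23.38 mm²); the cube at (-3, 10.5) is absent (z outside [11, 17]); Subtracting the remaining from the first: none of the subtracted shapes is present at this height, so the r=3 cylinder is unchanged — area = 23.38 mm². Checking containment: the cross-section at z = 17.1 is a subset of the cross-section at z = 14.4.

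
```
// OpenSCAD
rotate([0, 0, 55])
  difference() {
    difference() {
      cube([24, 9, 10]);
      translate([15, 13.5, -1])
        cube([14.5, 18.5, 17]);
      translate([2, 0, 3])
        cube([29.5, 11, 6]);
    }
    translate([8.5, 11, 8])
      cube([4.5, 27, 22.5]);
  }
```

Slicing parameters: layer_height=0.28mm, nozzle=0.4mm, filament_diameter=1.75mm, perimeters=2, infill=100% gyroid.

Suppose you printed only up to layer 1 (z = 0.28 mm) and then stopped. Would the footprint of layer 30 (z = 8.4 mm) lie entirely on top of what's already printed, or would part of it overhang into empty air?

entirely on top

Compare the two slices. At z = 0.28: the 24×9 cube contributes its full rectangle (area 216.00 mm²); the cube at (15, 13.5) (footprint 14.5×18.5) is included at this height (area 268.25 mm²); the cube at (2, 0) does not reach this height (z outside [3, 9]); Subtracting the remaining from the first: starting from the 24×9 cube (216.00 mm²), the 14.5×18.5 cube at (15, 13.5) misses the remaining region (no effect) — area = 216.00 mm²; the cube at (8.5, 11) is absent (z outside [8, 30.5]); Subtracting the remaining from the first: none of the subtracted shapes is present at this height, so the result so far is unchanged — area = 216.00 mm²; (whole slice rotated 55° about Z — lengths, areas and connectivity unchanged). At z = 8.4: the cube is present — its section is the full 24×9 rectangle (area 216.00 mm²); the 14.5×18.5 cube at (15, 13.5) contributes its full rectangle (area 268.25 mm²); the cube at (2, 0) (footprint 29.5×11) is included at this height (area 324.50 mm²); Taking the first minus the rest: starting from the 24×9 cube (216.00 mm²), the 14.5×18.5 cube at (15, 13.5) misses the remaining region (no effect); the 29.5×11 cube at (2, 0) partially overlaps it — only the 198.00 mm² overlap (of its 324.50 mm²) is removed, clipping the outline — area = 18.00 mm²; the 4.5×27 cube at (8.5, 11) contributes its full rectangle (area 121.50 mm²); Taking the first minus the rest: starting from the result so far (18.00 mm²), the 4.5×27 cube at (8.5, 11) misses the remaining region (no effect) — area = 18.00 mm²; (rotated 55° about Z; rotation is an isometry so areas/perimeters/island counts are preserved). Checking containment: the cross-section at z = 8.4 is a subset of the cross-section at z = 0.28.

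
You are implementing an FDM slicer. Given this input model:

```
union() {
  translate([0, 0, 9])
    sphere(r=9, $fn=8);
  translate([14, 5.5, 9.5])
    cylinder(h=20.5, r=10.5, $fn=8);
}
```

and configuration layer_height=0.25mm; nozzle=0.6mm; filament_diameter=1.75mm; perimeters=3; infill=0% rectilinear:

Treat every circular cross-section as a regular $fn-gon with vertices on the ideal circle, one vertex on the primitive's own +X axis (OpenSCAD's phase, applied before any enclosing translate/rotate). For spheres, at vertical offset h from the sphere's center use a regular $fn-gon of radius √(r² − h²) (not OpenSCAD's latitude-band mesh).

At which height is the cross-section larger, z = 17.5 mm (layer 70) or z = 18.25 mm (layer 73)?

Layer 70 (z = 17.5): the r=9 sphere slices to a regular 8-gon of circumradius 2.958 (√(r²−h²) with h=8.5 from center) (area = (8/2)·2.958²·sin(360°/8) = 24.75 mm²); the cylinder at (14, 5.5): section is a regular 8-gon, circumradius r=10.5 (area = (8/2)·10.500²·sin(360°/8) = 311.83 mm²); Combining (union): the 2 present regions are separate (no shared area or edge), so areas and boundary lengths simply add and each stays a separate island — area = 336.58 mm². So its area = 336.58 mm². Layer 73 (z = 18.25): the sphere does not reach this height (|z−center|=9.250 > r=9); the cylinder at (14, 5.5): section is a regular 8-gon, circumradius r=10.5 (area = (8/2)·10.500²·sin(360°/8) = 311.83 mm²); Taking the union: only the r=10.5 cylinder at (14, 5.5) is present, so the union is just that shape — area = 311.83 mm². So its area = 311.83 mm². Layer 70 is larger (336.58 vs 311.83 mm²).

layer 70 (z = 17.5 mm)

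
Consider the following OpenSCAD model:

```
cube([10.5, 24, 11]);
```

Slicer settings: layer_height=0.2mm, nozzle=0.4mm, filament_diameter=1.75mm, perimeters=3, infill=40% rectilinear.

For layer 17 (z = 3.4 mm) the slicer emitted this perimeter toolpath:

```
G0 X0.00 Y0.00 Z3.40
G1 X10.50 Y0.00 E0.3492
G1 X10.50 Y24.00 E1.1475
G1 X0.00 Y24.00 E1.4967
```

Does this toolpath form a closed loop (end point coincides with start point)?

Start point (G0): (0.00, 0.00). End point (last G1): the path does not return to the start — open.

no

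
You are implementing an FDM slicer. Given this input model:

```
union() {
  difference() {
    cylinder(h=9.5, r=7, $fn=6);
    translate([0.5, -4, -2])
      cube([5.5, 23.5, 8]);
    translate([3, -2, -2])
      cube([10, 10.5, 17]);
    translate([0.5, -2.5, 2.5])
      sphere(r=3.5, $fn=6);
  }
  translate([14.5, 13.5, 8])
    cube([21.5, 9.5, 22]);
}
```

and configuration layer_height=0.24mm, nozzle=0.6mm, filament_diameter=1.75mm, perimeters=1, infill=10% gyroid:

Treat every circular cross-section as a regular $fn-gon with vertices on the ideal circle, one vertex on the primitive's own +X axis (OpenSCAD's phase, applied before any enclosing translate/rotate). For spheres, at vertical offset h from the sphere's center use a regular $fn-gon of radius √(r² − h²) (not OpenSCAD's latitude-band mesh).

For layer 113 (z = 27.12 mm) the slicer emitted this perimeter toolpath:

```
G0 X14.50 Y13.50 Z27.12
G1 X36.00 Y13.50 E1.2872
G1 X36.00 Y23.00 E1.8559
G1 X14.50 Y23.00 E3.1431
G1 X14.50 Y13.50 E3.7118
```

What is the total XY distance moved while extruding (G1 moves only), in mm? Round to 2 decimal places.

62.00 mm

Sum the Euclidean lengths of each G1 segment: total = 62.00 mm.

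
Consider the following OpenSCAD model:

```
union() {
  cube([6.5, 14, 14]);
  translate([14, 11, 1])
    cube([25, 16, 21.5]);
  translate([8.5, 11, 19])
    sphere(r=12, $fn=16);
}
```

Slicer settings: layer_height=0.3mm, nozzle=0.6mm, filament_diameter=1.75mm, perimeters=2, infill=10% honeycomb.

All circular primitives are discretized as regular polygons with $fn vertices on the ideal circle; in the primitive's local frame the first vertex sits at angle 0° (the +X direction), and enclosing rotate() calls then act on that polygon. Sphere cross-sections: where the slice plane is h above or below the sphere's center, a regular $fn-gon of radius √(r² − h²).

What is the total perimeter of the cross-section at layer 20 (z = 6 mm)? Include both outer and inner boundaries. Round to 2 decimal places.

At z = 6 mm: the cube (footprint 6.5×14) is included at this height (perimeter 41.00 mm); the 25×16 cube at (14, 11) contributes its full rectangle (perimeter 82.00 mm); the sphere at (8.5, 11) is absent (|z−center|=13.000 > r=12); Merging all regions: the 2 present regions are separate (no shared area or edge), so areas and boundary lengths simply add and each stays a separate island — boundary = 123.00 mm. Overall, the cross-section has 2 separate islands. Total boundary length (outer) = 123.00 mm.

123.00 mm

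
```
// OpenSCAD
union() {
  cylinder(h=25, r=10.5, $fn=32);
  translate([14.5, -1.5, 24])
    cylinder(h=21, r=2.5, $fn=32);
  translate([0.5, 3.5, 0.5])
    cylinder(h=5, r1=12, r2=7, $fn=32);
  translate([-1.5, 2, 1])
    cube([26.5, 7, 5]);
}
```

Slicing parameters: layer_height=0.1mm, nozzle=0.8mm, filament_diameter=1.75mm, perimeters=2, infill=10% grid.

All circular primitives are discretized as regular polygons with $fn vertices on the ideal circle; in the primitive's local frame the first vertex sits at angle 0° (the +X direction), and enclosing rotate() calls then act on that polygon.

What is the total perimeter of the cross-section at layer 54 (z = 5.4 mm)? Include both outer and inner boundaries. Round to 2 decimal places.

98.44 mm

At z = 5.4 mm: the r=10.5 cylinder gives a regular 32-gon of circumradius 10.5 (constant along its height) (perimeter = 2·32·10.500·sin(180°/32) = 65.87 mm); the cylinder at (14.5, -1.5) does not reach this height (z outside [24, 45]); the cone at (0.5, 3.5) contributes a regular 32-gon of circumradius 7.100 (interpolated between r1=12 and r2=7 at t=0.980) (perimeter = 2·32·7.100·sin(180°/32) = 44.54 mm); the cube at (-1.5, 2) is present — its section is the full 26.5×7 rectangle (perimeter 67.00 mm); Merging all regions: the regions partially overlap (shared area 227.30 mm²), so the edge portions inside another operand are dropped and the merged outline is re-measured after clipping — boundary = 98.44 mm. Overall, the cross-section is a single solid region. Total boundary length (outer) = 98.44 mm.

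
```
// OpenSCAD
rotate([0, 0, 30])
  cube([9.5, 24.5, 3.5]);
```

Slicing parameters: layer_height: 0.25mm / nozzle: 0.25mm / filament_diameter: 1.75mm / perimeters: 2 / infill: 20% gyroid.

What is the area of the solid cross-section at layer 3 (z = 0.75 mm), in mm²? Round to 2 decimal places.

At z = 0.75 mm: the cube (footprint 9.5×24.5) is included at this height (area 232.75 mm²); (whole slice rotated 30° about Z — lengths, areas and connectivity unchanged). Overall, the cross-section is a single solid region. Net area = 232.75 mm².

232.75 mm²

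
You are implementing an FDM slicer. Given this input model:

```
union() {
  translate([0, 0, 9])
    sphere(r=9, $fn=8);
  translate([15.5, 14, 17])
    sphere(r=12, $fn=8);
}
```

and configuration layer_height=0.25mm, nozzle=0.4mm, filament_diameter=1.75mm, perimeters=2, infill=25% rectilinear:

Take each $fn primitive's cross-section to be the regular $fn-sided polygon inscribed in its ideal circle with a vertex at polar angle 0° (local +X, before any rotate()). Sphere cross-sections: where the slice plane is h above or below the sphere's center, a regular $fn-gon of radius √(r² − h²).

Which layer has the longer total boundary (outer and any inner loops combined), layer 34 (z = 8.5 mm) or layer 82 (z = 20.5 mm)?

layer 34 (z = 8.5 mm)

Layer 34 (z = 8.5): the sphere: section is a regular 8-gon, circumradius = √(r²−h²) = √(9²−0.5²) = 8.986 (perimeter = 2·8·8.986·sin(180°/8) = 55.02 mm); the r=12 sphere at (15.5, 14) slices to a regular 8-gon of circumradius 8.471 (√(r²−h²) with h=8.5 from center) (perimeter = 2·8·8.471·sin(180°/8) = 51.86 mm); Merging all regions: the 2 present regions are separate (no shared area or edge), so areas and boundary lengths simply add and each stays a separate island — boundary = 106.89 mm. So its perimeter = 106.89 mm. Layer 82 (z = 20.5): the sphere is not intersected at this z (|z−center|=11.500 > r=9); the sphere at (15.5, 14): section is a regular 8-gon, circumradius = √(r²−h²) = √(12²−3.5²) = 11.478 (perimeter = 2·8·11.478·sin(180°/8) = 70.28 mm); Taking the union: only the r=12 sphere at (15.5, 14) is present, so the union is just that shape — boundary = 70.28 mm. So its perimeter = 70.28 mm. Layer 34 is larger (106.89 vs 70.28 mm).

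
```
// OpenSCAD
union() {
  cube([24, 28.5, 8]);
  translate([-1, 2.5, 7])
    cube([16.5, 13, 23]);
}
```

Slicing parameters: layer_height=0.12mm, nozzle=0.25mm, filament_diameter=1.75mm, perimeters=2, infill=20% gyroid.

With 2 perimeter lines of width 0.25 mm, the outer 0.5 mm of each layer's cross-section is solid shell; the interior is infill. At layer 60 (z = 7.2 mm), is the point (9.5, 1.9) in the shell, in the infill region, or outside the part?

At z = 7.2 mm: the 24×28.5 cube contributes its full rectangle; the cube at (-1, 2.5) is present — its section is the full 16.5×13 rectangle; Merging all regions: the regions partially overlap (shared area 201.50 mm²), so overlapping operands fuse into one piece — 1 connected region. Overall, the cross-section is a single solid region. The nearest boundary edge runs (24.00, 0.00)→(0.00, 0.00); distance from the point to it = 1.90 mm. The point is inside the cross-section and 1.90 mm from the nearest boundary — more than the 0.5 mm shell width (2 × 0.25), so it's in the infill interior.

infill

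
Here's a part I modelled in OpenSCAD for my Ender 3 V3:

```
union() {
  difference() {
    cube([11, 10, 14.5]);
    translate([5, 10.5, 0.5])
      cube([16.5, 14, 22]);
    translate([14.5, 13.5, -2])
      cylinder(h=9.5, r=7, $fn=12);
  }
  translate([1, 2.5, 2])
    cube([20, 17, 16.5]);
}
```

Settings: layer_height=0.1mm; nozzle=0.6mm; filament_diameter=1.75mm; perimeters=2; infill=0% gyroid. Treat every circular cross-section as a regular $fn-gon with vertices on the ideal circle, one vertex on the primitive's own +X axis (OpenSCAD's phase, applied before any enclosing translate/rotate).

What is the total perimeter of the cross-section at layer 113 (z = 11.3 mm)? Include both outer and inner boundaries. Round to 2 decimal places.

At z = 11.3 mm: the cube is present — its section is the full 11×10 rectangle (perimeter 42.00 mm); the cube at (5, 10.5) (footprint 16.5×14) is included at this height (perimeter 61.00 mm); the cylinder at (14.5, 13.5) does not reach this height (z outside [-2, 7.5]); After the difference (first − rest): starting from the 11×10 cube, the 16.5×14 cube at (5, 10.5) misses the remaining region (no effect) — boundary = 42.00 mm; the 20×17 cube at (1, 2.5) contributes its full rectangle (perimeter 74.00 mm); Merging all regions: the regions partially overlap (shared area 75.00 mm²), so the edge portions inside another operand are dropped and the merged outline is re-measured after clipping — boundary = 81.00 mm. Overall, the cross-section is a single solid region. Total boundary length (outer) = 81.00 mm.

81.00 mm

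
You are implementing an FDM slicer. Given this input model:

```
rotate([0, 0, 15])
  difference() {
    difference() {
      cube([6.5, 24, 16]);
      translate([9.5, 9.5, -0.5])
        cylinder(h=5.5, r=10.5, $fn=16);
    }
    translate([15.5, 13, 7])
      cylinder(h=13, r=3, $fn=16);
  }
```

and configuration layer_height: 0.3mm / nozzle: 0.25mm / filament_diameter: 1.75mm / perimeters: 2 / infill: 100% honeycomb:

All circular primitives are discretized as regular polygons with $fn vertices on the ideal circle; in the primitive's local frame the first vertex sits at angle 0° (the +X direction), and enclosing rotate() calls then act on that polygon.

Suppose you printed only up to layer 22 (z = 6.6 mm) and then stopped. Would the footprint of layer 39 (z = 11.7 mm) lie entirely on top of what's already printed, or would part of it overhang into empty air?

entirely on top

Compare the two slices. At z = 6.6: the cube (footprint 6.5×24) is included at this height (area 156.00 mm²); the cylinder at (9.5, 9.5) does not reach this height (z outside [-0.5, 5]); Taking the first minus the rest: none of the subtracted shapes is present at this height, so the 6.5×24 cube is unchanged — area = 156.00 mm²; the cylinder at (15.5, 13) is not intersected at this z (z outside [7, 20]); Taking the first minus the rest: none of the subtracted shapes is present at this height, so the result so far is unchanged — area = 156.00 mm²; (rotated 15° about Z; rotation is an isometry so areas/perimeters/island counts are preserved). At z = 11.7: the cube (footprint 6.5×24) is included at this height (area 156.00 mm²); the cylinder at (9.5, 9.5) is absent (z outside [-0.5, 5]); Subtracting the remaining from the first: none of the subtracted shapes is present at this height, so the 6.5×24 cube is unchanged — area = 156.00 mm²; the r=3 cylinder at (15.5, 13) gives a regular 16-gon of circumradius 3 (constant along its height) (area = (16/2)·3.000²·sin(360°/16) = 27.55 mm²); Taking the first minus the rest: starting from the result so far (156.00 mm²), the r=3 cylinder at (15.5, 13) misses the remaining region (no effect) — area = 156.00 mm²; (whole slice rotated 15° about Z — lengths, areas and connectivity unchanged). Checking containment: the cross-section at z = 11.7 is a subset of the cross-section at z = 6.6.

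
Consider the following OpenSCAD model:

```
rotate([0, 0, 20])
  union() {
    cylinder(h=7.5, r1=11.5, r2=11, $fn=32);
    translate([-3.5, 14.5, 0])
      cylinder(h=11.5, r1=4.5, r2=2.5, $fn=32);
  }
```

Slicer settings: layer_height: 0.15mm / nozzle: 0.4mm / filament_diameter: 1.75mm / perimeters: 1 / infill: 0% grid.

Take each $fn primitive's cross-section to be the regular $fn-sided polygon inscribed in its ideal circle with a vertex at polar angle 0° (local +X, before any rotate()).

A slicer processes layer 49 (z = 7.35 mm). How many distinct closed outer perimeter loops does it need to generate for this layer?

2

At z = 7.35 mm: the cone (r1=11.5→r2=11) has section circumradius 11.010 here — a regular 32-gon; the cone at (-3.5, 14.5) contributes a regular 32-gon of circumradius 3.222 (interpolated between r1=4.5 and r2=2.5 at t=0.639); Combining (union): the 2 present regions are separate (no shared area or edge), so areas and boundary lengths simply add and each stays a separate island — 2 connected regions; (rotated 20° about Z; rotation is an isometry so areas/perimeters/island counts are preserved). The result has 2 disconnected regions.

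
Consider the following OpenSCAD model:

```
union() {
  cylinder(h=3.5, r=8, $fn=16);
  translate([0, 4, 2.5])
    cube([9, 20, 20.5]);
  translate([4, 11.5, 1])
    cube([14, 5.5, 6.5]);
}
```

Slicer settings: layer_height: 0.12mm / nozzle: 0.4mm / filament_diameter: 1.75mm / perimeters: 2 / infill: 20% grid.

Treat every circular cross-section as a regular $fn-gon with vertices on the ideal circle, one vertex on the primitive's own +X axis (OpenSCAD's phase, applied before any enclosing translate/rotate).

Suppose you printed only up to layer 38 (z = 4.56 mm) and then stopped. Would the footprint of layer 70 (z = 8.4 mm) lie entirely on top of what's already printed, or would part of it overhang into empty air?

Compare the two slices. At z = 4.56: the cylinder does not reach this height (z outside [0, 3.5]); the cube at (0, 4) (footprint 9×20) is included at this height (area 180.00 mm²); the cube at (4, 11.5) is present — its section is the full 14×5.5 rectangle (area 77.00 mm²); Taking the union: the regions partially overlap — summed areas 257.00 mm² minus the doubly-counted overlap 27.50 mm² gives 229.50 mm² — area = 229.50 mm². At z = 8.4: the cylinder does not reach this height (z outside [0, 3.5]); the 9×20 cube at (0, 4) contributes its full rectangle (area 180.00 mm²); the cube at (4, 11.5) does not reach this height (z outside [1, 7.5]); Combining (union): only the 9×20 cube at (0, 4) is present, so the union is just that shape — area = 180.00 mm². Checking containment: the cross-section at z = 8.4 is a subset of the cross-section at z = 4.56.

entirely on top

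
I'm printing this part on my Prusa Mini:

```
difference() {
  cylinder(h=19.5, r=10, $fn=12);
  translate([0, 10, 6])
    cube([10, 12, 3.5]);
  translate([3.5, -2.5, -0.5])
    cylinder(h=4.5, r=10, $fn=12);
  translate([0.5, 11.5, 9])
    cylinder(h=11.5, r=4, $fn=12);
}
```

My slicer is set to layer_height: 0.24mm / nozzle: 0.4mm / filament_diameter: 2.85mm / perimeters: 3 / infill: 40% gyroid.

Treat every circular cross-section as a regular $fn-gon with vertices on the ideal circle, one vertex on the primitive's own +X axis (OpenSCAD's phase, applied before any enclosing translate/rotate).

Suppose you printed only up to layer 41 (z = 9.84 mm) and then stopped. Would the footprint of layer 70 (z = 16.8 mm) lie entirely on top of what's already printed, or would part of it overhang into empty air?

entirely on top

Compare the two slices. At z = 9.84: the cylinder: section is a regular 12-gon, circumradius r=10 (area = (12/2)·10.000²·sin(360°/12) = 300.00 mm²); the cube at (0, 10) is absent (z outside [6, 9.5]); the cylinder at (3.5, -2.5) is not intersected at this z (z outside [-0.5, 4]); the cylinder at (0.5, 11.5): section is a regular 12-gon, circumradius r=4 (area = (12/2)·4.000²·sin(360°/12) = 48.00 mm²); Subtracting the remaining from the first: starting from the r=10 cylinder (300.00 mm²), the r=4 cylinder at (0.5, 11.5) partially overlaps it — only the 9.41 mm² overlap (of its 48.00 mm²) is removed, clipping the outline — area = 290.59 mm². At z = 16.8: the cylinder: section is a regular 12-gon, circumradius r=10 (area = (12/2)·10.000²·sin(360°/12) = 300.00 mm²); the cube at (0, 10) does not reach this height (z outside [6, 9.5]); the cylinder at (3.5, -2.5) does not reach this height (z outside [-0.5, 4]); the cylinder at (0.5, 11.5): section is a regular 12-gon, circumradius r=4 (area = (12/2)·4.000²·sin(360°/12) = 48.00 mm²); Subtracting the remaining from the first: starting from the r=10 cylinder (300.00 mm²), the r=4 cylinder at (0.5, 11.5) partially overlaps it — only the 9.41 mm² overlap (of its 48.00 mm²) is removed, clipping the outline — area = 290.59 mm². Checking containment: the cross-section at z = 16.8 is a subset of the cross-section at z = 9.84.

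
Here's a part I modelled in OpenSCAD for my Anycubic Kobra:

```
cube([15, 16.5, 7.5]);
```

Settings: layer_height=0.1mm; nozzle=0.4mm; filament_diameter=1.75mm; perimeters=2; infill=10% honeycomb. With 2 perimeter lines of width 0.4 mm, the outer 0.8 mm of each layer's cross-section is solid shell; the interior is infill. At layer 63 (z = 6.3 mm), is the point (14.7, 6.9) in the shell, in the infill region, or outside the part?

At z = 6.3 mm: the cube (footprint 15×16.5) is included at this height. Overall, the cross-section is a single solid region. The nearest boundary edge runs (15.00, 0.00)→(15.00, 16.50); distance from the point to it = 0.30 mm. The point is inside the cross-section, 0.30 mm from the nearest boundary — within the 0.8 mm shell band (2 × 0.4).

shell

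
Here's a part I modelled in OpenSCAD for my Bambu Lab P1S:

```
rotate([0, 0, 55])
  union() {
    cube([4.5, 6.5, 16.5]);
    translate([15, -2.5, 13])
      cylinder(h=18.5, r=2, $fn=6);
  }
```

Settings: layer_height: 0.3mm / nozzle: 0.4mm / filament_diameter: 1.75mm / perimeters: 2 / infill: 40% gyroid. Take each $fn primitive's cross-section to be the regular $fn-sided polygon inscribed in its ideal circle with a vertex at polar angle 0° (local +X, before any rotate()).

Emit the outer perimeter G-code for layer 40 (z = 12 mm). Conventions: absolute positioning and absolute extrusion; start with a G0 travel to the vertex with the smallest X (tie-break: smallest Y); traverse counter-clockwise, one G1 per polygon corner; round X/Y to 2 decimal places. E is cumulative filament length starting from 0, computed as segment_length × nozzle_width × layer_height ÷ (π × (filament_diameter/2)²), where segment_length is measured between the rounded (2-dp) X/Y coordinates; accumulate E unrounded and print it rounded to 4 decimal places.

At z = 12 mm: the cube (footprint 4.5×6.5) is included at this height; the cylinder at (15, -2.5) is not intersected at this z (z outside [13, 31.5]); Combining (union): only the 4.5×6.5 cube is present, so the union is just that shape — 1 connected region; (whole slice rotated 55° about Z — lengths, areas and connectivity unchanged). The outline is a single polygon with 4 vertices. Extrusion per mm of travel: 0.4 × 0.3 / (π × 0.875²) = 0.049890. Accumulating E over each segment gives final E = 1.0969.

G0 X-5.32 Y3.73 Z12.00
G1 X0.00 Y0.00 E0.3242
G1 X2.58 Y3.69 E0.5488
G1 X-2.74 Y7.41 E0.8727
G1 X-5.32 Y3.73 E1.0969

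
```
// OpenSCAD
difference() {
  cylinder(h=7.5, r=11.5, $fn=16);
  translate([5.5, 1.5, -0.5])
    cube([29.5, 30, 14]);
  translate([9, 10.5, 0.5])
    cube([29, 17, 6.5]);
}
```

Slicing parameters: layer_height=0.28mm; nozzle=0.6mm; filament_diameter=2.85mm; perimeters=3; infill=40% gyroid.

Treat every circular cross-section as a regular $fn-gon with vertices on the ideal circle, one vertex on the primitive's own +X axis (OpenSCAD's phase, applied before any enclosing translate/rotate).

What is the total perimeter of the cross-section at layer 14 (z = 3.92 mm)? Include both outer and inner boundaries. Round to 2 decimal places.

At z = 3.92 mm: the r=11.5 cylinder gives a regular 16-gon of circumradius 11.5 (constant along its height) (perimeter = 2·16·11.500·sin(180°/16) = 71.79 mm); the cube at (5.5, 1.5) is present — its section is the full 29.5×30 rectangle (perimeter 119.00 mm); the 29×17 cube at (9, 10.5) contributes its full rectangle (perimeter 92.00 mm); Subtracting the remaining from the first: starting from the r=11.5 cylinder, the 29.5×30 cube at (5.5, 1.5) partially overlaps it — only the 32.49 mm² overlap (of its 885.00 mm²) is removed, clipping the outline; the 29×17 cube at (9, 10.5) misses the remaining region (no effect) — boundary = 75.28 mm. Overall, the cross-section is a single solid region. Total boundary length (outer) = 75.28 mm.

75.28 mm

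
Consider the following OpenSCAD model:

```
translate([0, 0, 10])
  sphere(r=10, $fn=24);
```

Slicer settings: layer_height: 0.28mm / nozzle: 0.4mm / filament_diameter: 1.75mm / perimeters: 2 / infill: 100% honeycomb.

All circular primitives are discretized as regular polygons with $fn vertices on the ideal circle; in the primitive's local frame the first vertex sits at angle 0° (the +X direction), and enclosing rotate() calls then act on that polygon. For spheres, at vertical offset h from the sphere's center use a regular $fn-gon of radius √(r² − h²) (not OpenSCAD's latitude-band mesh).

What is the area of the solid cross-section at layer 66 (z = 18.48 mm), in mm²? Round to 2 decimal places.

87.24 mm²

At z = 18.48 mm: the sphere: section is a regular 24-gon, circumradius = √(r²−h²) = √(10²−8.48²) = 5.300 (area = (24/2)·5.300²·sin(360°/24) = 87.24 mm²). Overall, the cross-section is a single solid region. Net area = 87.24 mm².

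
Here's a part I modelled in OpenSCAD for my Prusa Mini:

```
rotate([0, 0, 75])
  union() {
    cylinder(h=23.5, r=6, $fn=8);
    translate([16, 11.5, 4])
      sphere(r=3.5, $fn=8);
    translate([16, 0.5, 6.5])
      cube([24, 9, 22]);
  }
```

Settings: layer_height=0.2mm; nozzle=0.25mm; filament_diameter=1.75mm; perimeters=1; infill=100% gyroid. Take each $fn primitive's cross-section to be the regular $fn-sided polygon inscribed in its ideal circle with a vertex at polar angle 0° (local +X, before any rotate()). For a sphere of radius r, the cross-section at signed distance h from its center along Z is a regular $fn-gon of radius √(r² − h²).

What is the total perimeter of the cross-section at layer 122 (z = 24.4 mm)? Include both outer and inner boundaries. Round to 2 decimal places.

66.00 mm

At z = 24.4 mm: the cylinder does not reach this height (z outside [0, 23.5]); the sphere at (16, 11.5) is absent (|z−center|=20.400 > r=3.5); the 24×9 cube at (16, 0.5) contributes its full rectangle (perimeter 66.00 mm); Merging all regions: only the 24×9 cube at (16, 0.5) is present, so the union is just that shape — boundary = 66.00 mm; (whole slice rotated 75° about Z — lengths, areas and connectivity unchanged). Overall, the cross-section is a single solid region. Total boundary length (outer) = 66.00 mm.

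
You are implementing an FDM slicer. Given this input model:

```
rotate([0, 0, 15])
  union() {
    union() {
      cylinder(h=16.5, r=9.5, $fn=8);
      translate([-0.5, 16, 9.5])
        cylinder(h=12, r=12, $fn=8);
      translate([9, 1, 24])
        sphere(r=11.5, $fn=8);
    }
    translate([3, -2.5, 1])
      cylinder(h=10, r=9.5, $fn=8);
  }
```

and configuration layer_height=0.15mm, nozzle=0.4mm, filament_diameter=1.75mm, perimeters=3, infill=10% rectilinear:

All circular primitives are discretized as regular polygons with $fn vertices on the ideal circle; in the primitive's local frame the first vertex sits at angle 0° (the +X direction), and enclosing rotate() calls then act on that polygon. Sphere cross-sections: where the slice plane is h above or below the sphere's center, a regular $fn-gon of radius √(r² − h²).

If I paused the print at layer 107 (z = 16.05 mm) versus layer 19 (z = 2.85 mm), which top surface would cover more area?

Layer 107 (z = 16.05): the r=9.5 cylinder gives a regular 8-gon of circumradius 9.5 (constant along its height) (area = (8/2)·9.500²·sin(360°/8) = 255.27 mm²); the cylinder at (-0.5, 16): section is a regular 8-gon, circumradius r=12 (area = (8/2)·12.000²·sin(360°/8) = 407.29 mm²); the r=11.5 sphere at (9, 1) contributes a regular 8-gon of circumradius √(11.5²−7.95²) = 8.309 (area = (8/2)·8.309²·sin(360°/8) = 195.30 mm²); Combining (union): the regions partially overlap — summed areas 857.85 mm² minus the doubly-counted overlap 119.17 mm² gives 738.69 mm² — area = 738.69 mm²; the cylinder at (3, -2.5) is absent (z outside [1, 11]); Taking the union: only the result so far is present, so the union is just that shape — area = 738.69 mm²; (rotated 15° about Z; rotation is an isometry so areas/perimeters/island counts are preserved). So its area = 738.69 mm². Layer 19 (z = 2.85): the r=9.5 cylinder contributes a regular 8-gon of circumradius 9.5 (area = (8/2)·9.500²·sin(360°/8) = 255.27 mm²); the cylinder at (-0.5, 16) is absent (z outside [9.5, 21.5]); the sphere at (9, 1) is not intersected at this z (|z−center|=21.150 > r=11.5); Merging all regions: only the r=9.5 cylinder is present, so the union is just that shape — area = 255.27 mm²; the r=9.5 cylinder at (3, -2.5) gives a regular 8-gon of circumradius 9.5 (constant along its height) (area = (8/2)·9.500²·sin(360°/8) = 255.27 mm²); Combining (union): the regions partially overlap — summed areas 510.53 mm² minus the doubly-counted overlap 184.35 mm² gives 326.18 mm² — area = 326.18 mm²; (whole slice rotated 15° about Z — lengths, areas and connectivity unchanged). So its area = 326.18 mm². Layer 107 is larger (738.69 vs 326.18 mm²).

layer 107 (z = 16.05 mm)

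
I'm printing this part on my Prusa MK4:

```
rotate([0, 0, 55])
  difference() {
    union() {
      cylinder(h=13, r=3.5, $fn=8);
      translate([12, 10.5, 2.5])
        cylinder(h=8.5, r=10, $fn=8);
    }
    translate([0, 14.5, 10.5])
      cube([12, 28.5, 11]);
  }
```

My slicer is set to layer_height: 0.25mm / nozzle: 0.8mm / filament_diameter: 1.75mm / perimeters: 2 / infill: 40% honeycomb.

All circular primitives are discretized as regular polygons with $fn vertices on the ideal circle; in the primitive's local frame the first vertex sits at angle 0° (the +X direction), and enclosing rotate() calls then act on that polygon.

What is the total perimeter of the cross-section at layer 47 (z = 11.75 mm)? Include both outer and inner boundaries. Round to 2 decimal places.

At z = 11.75 mm: the r=3.5 cylinder gives a regular 8-gon of circumradius 3.5 (constant along its height) (perimeter = 2·8·3.500·sin(180°/8) = 21.43 mm); the cylinder at (12, 10.5) is not intersected at this z (z outside [2.5, 11]); Taking the union: only the r=3.5 cylinder is present, so the union is just that shape — boundary = 21.43 mm; the 12×28.5 cube at (0, 14.5) contributes its full rectangle (perimeter 81.00 mm); Subtracting the remaining from the first: starting from that combined region, the 12×28.5 cube at (0, 14.5) misses the remaining region (no effect) — boundary = 21.43 mm; (whole slice rotated 55° about Z — lengths, areas and connectivity unchanged). Overall, the cross-section is a single solid region. Total boundary length (outer) = 21.43 mm.

21.43 mm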